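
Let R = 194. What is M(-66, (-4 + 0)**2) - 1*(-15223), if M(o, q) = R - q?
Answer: 15401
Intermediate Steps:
M(o, q) = 194 - q
M(-66, (-4 + 0)**2) - 1*(-15223) = (194 - (-4 + 0)**2) - 1*(-15223) = (194 - 1*(-4)**2) + 15223 = (194 - 1*16) + 15223 = (194 - 16) + 15223 = 178 + 15223 = 15401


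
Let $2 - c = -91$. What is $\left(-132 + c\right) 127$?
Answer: $-4953$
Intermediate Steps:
$c = 93$ ($c = 2 - -91 = 2 + 91 = 93$)
$\left(-132 + c\right) 127 = \left(-132 + 93\right) 127 = \left(-39\right) 127 = -4953$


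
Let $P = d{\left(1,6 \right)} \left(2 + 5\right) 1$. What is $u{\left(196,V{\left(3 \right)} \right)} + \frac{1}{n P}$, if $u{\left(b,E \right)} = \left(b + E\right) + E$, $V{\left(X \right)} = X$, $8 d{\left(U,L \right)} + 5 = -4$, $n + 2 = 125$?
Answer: $\frac{1565290}{7749} \approx 202.0$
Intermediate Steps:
$n = 123$ ($n = -2 + 125 = 123$)
$d{\left(U,L \right)} = - \frac{9}{8}$ ($d{\left(U,L \right)} = - \frac{5}{8} + \frac{1}{8} \left(-4\right) = - \frac{5}{8} - \frac{1}{2} = - \frac{9}{8}$)
$u{\left(b,E \right)} = b + 2 E$ ($u{\left(b,E \right)} = \left(E + b\right) + E = b + 2 E$)
$P = - \frac{63}{8}$ ($P = - \frac{9 \left(2 + 5\right) 1}{8} = - \frac{9 \cdot 7 \cdot 1}{8} = \left(- \frac{9}{8}\right) 7 = - \frac{63}{8} \approx -7.875$)
$u{\left(196,V{\left(3 \right)} \right)} + \frac{1}{n P} = \left(196 + 2 \cdot 3\right) + \frac{1}{123 \left(- \frac{63}{8}\right)} = \left(196 + 6\right) + \frac{1}{- \frac{7749}{8}} = 202 - \frac{8}{7749} = \frac{1565290}{7749}$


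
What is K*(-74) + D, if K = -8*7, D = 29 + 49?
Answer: 4222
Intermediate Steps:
D = 78
K = -56
K*(-74) + D = -56*(-74) + 78 = 4144 + 78 = 4222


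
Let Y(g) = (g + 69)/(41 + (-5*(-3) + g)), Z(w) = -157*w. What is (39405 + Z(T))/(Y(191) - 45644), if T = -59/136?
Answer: -101998517/117941376 ≈ -0.86482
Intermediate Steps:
T = -59/136 (T = -59*1/136 = -59/136 ≈ -0.43382)
Y(g) = (69 + g)/(56 + g) (Y(g) = (69 + g)/(41 + (15 + g)) = (69 + g)/(56 + g))
(39405 + Z(T))/(Y(191) - 45644) = (39405 - 157*(-59/136))/((69 + 191)/(56 + 191) - 45644) = (39405 + 9263/136)/(260/247 - 45644) = 5368343/(136*((1/247)*260 - 45644)) = 5368343/(136*(20/19 - 45644)) = 5368343/(136*(-867216/19)) = (5368343/136)*(-19/867216) = -101998517/117941376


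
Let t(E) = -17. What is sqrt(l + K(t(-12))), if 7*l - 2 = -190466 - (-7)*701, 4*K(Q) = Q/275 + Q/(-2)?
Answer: I*sqrt(62861708602)/1540 ≈ 162.81*I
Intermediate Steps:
K(Q) = -273*Q/2200 (K(Q) = (Q/275 + Q/(-2))/4 = (Q*(1/275) + Q*(-1/2))/4 = (Q/275 - Q/2)/4 = (-273*Q/550)/4 = -273*Q/2200)
l = -185557/7 (l = 2/7 + (-190466 - (-7)*701)/7 = 2/7 + (-190466 - 1*(-4907))/7 = 2/7 + (-190466 + 4907)/7 = 2/7 + (1/7)*(-185559) = 2/7 - 185559/7 = -185557/7 ≈ -26508.)
sqrt(l + K(t(-12))) = sqrt(-185557/7 - 273/2200*(-17)) = sqrt(-185557/7 + 4641/2200) = sqrt(-408192913/15400) = I*sqrt(62861708602)/1540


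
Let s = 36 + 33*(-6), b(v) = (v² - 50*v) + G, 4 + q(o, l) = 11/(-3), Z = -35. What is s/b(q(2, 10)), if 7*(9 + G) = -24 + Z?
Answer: -10206/26755 ≈ -0.38146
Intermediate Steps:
G = -122/7 (G = -9 + (-24 - 35)/7 = -9 + (⅐)*(-59) = -9 - 59/7 = -122/7 ≈ -17.429)
q(o, l) = -23/3 (q(o, l) = -4 + 11/(-3) = -4 + 11*(-⅓) = -4 - 11/3 = -23/3)
b(v) = -122/7 + v² - 50*v (b(v) = (v² - 50*v) - 122/7 = -122/7 + v² - 50*v)
s = -162 (s = 36 - 198 = -162)
s/b(q(2, 10)) = -162/(-122/7 + (-23/3)² - 50*(-23/3)) = -162/(-122/7 + 529/9 + 1150/3) = -162/26755/63 = -162*63/26755 = -10206/26755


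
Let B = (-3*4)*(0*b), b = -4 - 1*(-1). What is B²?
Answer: 0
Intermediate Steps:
b = -3 (b = -4 + 1 = -3)
B = 0 (B = (-3*4)*(0*(-3)) = -12*0 = 0)
B² = 0² = 0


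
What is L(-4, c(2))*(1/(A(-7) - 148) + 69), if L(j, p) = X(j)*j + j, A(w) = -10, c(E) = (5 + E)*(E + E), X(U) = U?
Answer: 65406/79 ≈ 827.92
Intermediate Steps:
c(E) = 2*E*(5 + E) (c(E) = (5 + E)*(2*E) = 2*E*(5 + E))
L(j, p) = j + j**2 (L(j, p) = j*j + j = j**2 + j = j + j**2)
L(-4, c(2))*(1/(A(-7) - 148) + 69) = (-4*(1 - 4))*(1/(-10 - 148) + 69) = (-4*(-3))*(1/(-158) + 69) = 12*(-1/158 + 69) = 12*(10901/158) = 65406/79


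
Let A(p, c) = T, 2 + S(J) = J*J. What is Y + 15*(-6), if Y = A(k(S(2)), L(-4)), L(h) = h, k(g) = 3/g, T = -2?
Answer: -92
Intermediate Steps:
S(J) = -2 + J² (S(J) = -2 + J*J = -2 + J²)
A(p, c) = -2
Y = -2
Y + 15*(-6) = -2 + 15*(-6) = -2 - 90 = -92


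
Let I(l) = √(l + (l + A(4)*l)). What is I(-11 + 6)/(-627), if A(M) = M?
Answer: -I*√30/627 ≈ -0.0087356*I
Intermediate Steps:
I(l) = √6*√l (I(l) = √(l + (l + 4*l)) = √(l + 5*l) = √(6*l) = √6*√l)
I(-11 + 6)/(-627) = (√6*√(-11 + 6))/(-627) = (√6*√(-5))*(-1/627) = (√6*(I*√5))*(-1/627) = (I*√30)*(-1/627) = -I*√30/627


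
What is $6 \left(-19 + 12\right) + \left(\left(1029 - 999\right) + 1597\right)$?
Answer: $1585$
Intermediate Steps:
$6 \left(-19 + 12\right) + \left(\left(1029 - 999\right) + 1597\right) = 6 \left(-7\right) + \left(30 + 1597\right) = -42 + 1627 = 1585$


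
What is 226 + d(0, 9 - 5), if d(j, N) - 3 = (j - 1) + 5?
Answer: 233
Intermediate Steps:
d(j, N) = 7 + j (d(j, N) = 3 + ((j - 1) + 5) = 3 + ((-1 + j) + 5) = 3 + (4 + j) = 7 + j)
226 + d(0, 9 - 5) = 226 + (7 + 0) = 226 + 7 = 233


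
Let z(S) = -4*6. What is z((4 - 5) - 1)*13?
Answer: -312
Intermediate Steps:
z(S) = -24
z((4 - 5) - 1)*13 = -24*13 = -312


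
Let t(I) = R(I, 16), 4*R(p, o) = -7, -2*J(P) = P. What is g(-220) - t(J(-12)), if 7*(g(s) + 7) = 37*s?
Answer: -32707/28 ≈ -1168.1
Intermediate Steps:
J(P) = -P/2
g(s) = -7 + 37*s/7 (g(s) = -7 + (37*s)/7 = -7 + 37*s/7)
R(p, o) = -7/4 (R(p, o) = (¼)*(-7) = -7/4)
t(I) = -7/4
g(-220) - t(J(-12)) = (-7 + (37/7)*(-220)) - 1*(-7/4) = (-7 - 8140/7) + 7/4 = -8189/7 + 7/4 = -32707/28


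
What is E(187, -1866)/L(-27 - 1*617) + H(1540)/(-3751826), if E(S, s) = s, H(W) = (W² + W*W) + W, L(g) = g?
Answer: 75871053/46464922 ≈ 1.6329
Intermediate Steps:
H(W) = W + 2*W² (H(W) = (W² + W²) + W = 2*W² + W = W + 2*W²)
E(187, -1866)/L(-27 - 1*617) + H(1540)/(-3751826) = -1866/(-27 - 1*617) + (1540*(1 + 2*1540))/(-3751826) = -1866/(-27 - 617) + (1540*(1 + 3080))*(-1/3751826) = -1866/(-644) + (1540*3081)*(-1/3751826) = -1866*(-1/644) + 4744740*(-1/3751826) = 933/322 - 182490/144301 = 75871053/46464922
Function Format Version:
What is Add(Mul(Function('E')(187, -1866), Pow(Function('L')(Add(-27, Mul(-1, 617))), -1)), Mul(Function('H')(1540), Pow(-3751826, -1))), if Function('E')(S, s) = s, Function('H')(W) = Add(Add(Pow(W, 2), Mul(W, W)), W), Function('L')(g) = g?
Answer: Rational(75871053, 46464922) ≈ 1.6329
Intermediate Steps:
Function('H')(W) = Add(W, Mul(2, Pow(W, 2))) (Function('H')(W) = Add(Add(Pow(W, 2), Pow(W, 2)), W) = Add(Mul(2, Pow(W, 2)), W) = Add(W, Mul(2, Pow(W, 2))))
Add(Mul(Function('E')(187, -1866), Pow(Function('L')(Add(-27, Mul(-1, 617))), -1)), Mul(Function('H')(1540), Pow(-3751826, -1))) = Add(Mul(-1866, Pow(Add(-27, Mul(-1, 617)), -1)), Mul(Mul(1540, Add(1, Mul(2, 1540))), Pow(-3751826, -1))) = Add(Mul(-1866, Pow(Add(-27, -617), -1)), Mul(Mul(1540, Add(1, 3080)), Rational(-1, 3751826))) = Add(Mul(-1866, Pow(-644, -1)), Mul(Mul(1540, 3081), Rational(-1, 3751826))) = Add(Mul(-1866, Rational(-1, 644)), Mul(4744740, Rational(-1, 3751826))) = Add(Rational(933, 322), Rational(-182490, 144301)) = Rational(75871053, 46464922)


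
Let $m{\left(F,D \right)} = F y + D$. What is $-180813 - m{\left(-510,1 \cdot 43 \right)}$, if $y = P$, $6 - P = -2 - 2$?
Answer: $-175756$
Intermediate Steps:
$P = 10$ ($P = 6 - \left(-2 - 2\right) = 6 - -4 = 6 + 4 = 10$)
$y = 10$
$m{\left(F,D \right)} = D + 10 F$ ($m{\left(F,D \right)} = F 10 + D = 10 F + D = D + 10 F$)
$-180813 - m{\left(-510,1 \cdot 43 \right)} = -180813 - \left(1 \cdot 43 + 10 \left(-510\right)\right) = -180813 - \left(43 - 5100\right) = -180813 - -5057 = -180813 + 5057 = -175756$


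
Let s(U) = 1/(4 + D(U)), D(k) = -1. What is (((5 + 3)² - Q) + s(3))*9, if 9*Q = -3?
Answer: 582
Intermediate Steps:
Q = -⅓ (Q = (⅑)*(-3) = -⅓ ≈ -0.33333)
s(U) = ⅓ (s(U) = 1/(4 - 1) = 1/3 = ⅓)
(((5 + 3)² - Q) + s(3))*9 = (((5 + 3)² - 1*(-⅓)) + ⅓)*9 = ((8² + ⅓) + ⅓)*9 = ((64 + ⅓) + ⅓)*9 = (193/3 + ⅓)*9 = (194/3)*9 = 582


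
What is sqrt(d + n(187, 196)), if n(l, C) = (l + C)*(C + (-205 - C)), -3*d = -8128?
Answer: I*sqrt(682251)/3 ≈ 275.33*I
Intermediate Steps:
d = 8128/3 (d = -1/3*(-8128) = 8128/3 ≈ 2709.3)
n(l, C) = -205*C - 205*l (n(l, C) = (C + l)*(-205) = -205*C - 205*l)
sqrt(d + n(187, 196)) = sqrt(8128/3 + (-205*196 - 205*187)) = sqrt(8128/3 + (-40180 - 38335)) = sqrt(8128/3 - 78515) = sqrt(-227417/3) = I*sqrt(682251)/3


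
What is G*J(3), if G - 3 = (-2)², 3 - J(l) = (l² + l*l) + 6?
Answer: -147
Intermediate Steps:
J(l) = -3 - 2*l² (J(l) = 3 - ((l² + l*l) + 6) = 3 - ((l² + l²) + 6) = 3 - (2*l² + 6) = 3 - (6 + 2*l²) = 3 + (-6 - 2*l²) = -3 - 2*l²)
G = 7 (G = 3 + (-2)² = 3 + 4 = 7)
G*J(3) = 7*(-3 - 2*3²) = 7*(-3 - 2*9) = 7*(-3 - 18) = 7*(-21) = -147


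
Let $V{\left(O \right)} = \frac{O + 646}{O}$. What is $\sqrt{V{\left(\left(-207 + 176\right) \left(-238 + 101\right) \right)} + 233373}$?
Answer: $\frac{2 \sqrt{1052342920482}}{4247} \approx 483.09$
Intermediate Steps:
$V{\left(O \right)} = \frac{646 + O}{O}$
$\sqrt{V{\left(\left(-207 + 176\right) \left(-238 + 101\right) \right)} + 233373} = \sqrt{\frac{646 + \left(-207 + 176\right) \left(-238 + 101\right)}{\left(-207 + 176\right) \left(-238 + 101\right)} + 233373} = \sqrt{\frac{646 - -4247}{\left(-31\right) \left(-137\right)} + 233373} = \sqrt{\frac{646 + 4247}{4247} + 233373} = \sqrt{\frac{1}{4247} \cdot 4893 + 233373} = \sqrt{\frac{4893}{4247} + 233373} = \sqrt{\frac{991140024}{4247}} = \frac{2 \sqrt{1052342920482}}{4247}$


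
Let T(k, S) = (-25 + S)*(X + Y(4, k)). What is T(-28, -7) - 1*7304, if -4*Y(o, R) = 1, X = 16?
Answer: -7808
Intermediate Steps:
Y(o, R) = -¼ (Y(o, R) = -¼*1 = -¼)
T(k, S) = -1575/4 + 63*S/4 (T(k, S) = (-25 + S)*(16 - ¼) = (-25 + S)*(63/4) = -1575/4 + 63*S/4)
T(-28, -7) - 1*7304 = (-1575/4 + (63/4)*(-7)) - 1*7304 = (-1575/4 - 441/4) - 7304 = -504 - 7304 = -7808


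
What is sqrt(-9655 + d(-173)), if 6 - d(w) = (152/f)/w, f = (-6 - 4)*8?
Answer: I*sqrt(28878524970)/1730 ≈ 98.229*I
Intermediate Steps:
f = -80 (f = -10*8 = -80)
d(w) = 6 + 19/(10*w) (d(w) = 6 - 152/(-80)/w = 6 - 152*(-1/80)/w = 6 - (-19)/(10*w) = 6 + 19/(10*w))
sqrt(-9655 + d(-173)) = sqrt(-9655 + (6 + (19/10)/(-173))) = sqrt(-9655 + (6 + (19/10)*(-1/173))) = sqrt(-9655 + (6 - 19/1730)) = sqrt(-9655 + 10361/1730) = sqrt(-16692789/1730) = I*sqrt(28878524970)/1730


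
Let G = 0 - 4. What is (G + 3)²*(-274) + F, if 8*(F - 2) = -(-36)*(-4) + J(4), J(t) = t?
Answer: -579/2 ≈ -289.50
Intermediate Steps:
F = -31/2 (F = 2 + (-(-36)*(-4) + 4)/8 = 2 + (-9*16 + 4)/8 = 2 + (-144 + 4)/8 = 2 + (⅛)*(-140) = 2 - 35/2 = -31/2 ≈ -15.500)
G = -4
(G + 3)²*(-274) + F = (-4 + 3)²*(-274) - 31/2 = (-1)²*(-274) - 31/2 = 1*(-274) - 31/2 = -274 - 31/2 = -579/2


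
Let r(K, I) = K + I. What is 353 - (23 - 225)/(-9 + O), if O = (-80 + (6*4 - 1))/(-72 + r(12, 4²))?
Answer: 110779/339 ≈ 326.78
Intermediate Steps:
r(K, I) = I + K
O = 57/44 (O = (-80 + (6*4 - 1))/(-72 + (4² + 12)) = (-80 + (24 - 1))/(-72 + (16 + 12)) = (-80 + 23)/(-72 + 28) = -57/(-44) = -57*(-1/44) = 57/44 ≈ 1.2955)
353 - (23 - 225)/(-9 + O) = 353 - (23 - 225)/(-9 + 57/44) = 353 - (-202)/(-339/44) = 353 - (-202)*(-44)/339 = 353 - 1*8888/339 = 353 - 8888/339 = 110779/339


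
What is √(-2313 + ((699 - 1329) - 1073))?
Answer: 4*I*√251 ≈ 63.372*I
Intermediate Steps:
√(-2313 + ((699 - 1329) - 1073)) = √(-2313 + (-630 - 1073)) = √(-2313 - 1703) = √(-4016) = 4*I*√251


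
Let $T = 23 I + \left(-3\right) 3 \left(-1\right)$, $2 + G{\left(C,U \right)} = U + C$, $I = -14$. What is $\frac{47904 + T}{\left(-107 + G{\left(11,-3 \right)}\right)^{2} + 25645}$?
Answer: $\frac{47591}{35846} \approx 1.3277$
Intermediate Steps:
$G{\left(C,U \right)} = -2 + C + U$ ($G{\left(C,U \right)} = -2 + \left(U + C\right) = -2 + \left(C + U\right) = -2 + C + U$)
$T = -313$ ($T = 23 \left(-14\right) + \left(-3\right) 3 \left(-1\right) = -322 - -9 = -322 + 9 = -313$)
$\frac{47904 + T}{\left(-107 + G{\left(11,-3 \right)}\right)^{2} + 25645} = \frac{47904 - 313}{\left(-107 - -6\right)^{2} + 25645} = \frac{47591}{\left(-107 + 6\right)^{2} + 25645} = \frac{47591}{\left(-101\right)^{2} + 25645} = \frac{47591}{10201 + 25645} = \frac{47591}{35846}$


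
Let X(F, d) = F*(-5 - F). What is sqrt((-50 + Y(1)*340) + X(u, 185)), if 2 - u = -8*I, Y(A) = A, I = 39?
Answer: 2*I*sqrt(24969) ≈ 316.03*I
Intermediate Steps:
u = 314 (u = 2 - (-8)*39 = 2 - 1*(-312) = 2 + 312 = 314)
sqrt((-50 + Y(1)*340) + X(u, 185)) = sqrt((-50 + 1*340) - 1*314*(5 + 314)) = sqrt((-50 + 340) - 1*314*319) = sqrt(290 - 100166) = sqrt(-99876) = 2*I*sqrt(24969)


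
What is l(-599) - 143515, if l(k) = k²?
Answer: 215286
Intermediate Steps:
l(-599) - 143515 = (-599)² - 143515 = 358801 - 143515 = 215286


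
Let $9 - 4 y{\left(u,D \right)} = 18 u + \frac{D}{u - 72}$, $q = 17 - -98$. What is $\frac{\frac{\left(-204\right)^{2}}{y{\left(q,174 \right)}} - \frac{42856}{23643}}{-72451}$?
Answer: $\frac{57680314456}{50701873233807} \approx 0.0011376$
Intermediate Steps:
$q = 115$ ($q = 17 + 98 = 115$)
$y{\left(u,D \right)} = \frac{9}{4} - \frac{9 u}{2} - \frac{D}{4 \left(-72 + u\right)}$ ($y{\left(u,D \right)} = \frac{9}{4} - \frac{18 u + \frac{D}{u - 72}}{4} = \frac{9}{4} - \frac{18 u + \frac{D}{-72 + u}}{4} = \frac{9}{4} - \left(\frac{9 u}{2} + \frac{D}{4 \left(-72 + u\right)}\right) = \frac{9}{4} - \frac{9 u}{2} - \frac{D}{4 \left(-72 + u\right)}$)
$\frac{\frac{\left(-204\right)^{2}}{y{\left(q,174 \right)}} - \frac{42856}{23643}}{-72451} = \frac{\frac{\left(-204\right)^{2}}{\frac{1}{4} \frac{1}{-72 + 115} \left(-648 - 174 - 18 \cdot 115^{2} + 1305 \cdot 115\right)} - \frac{42856}{23643}}{-72451} = \left(\frac{41616}{\frac{1}{4} \cdot \frac{1}{43} \left(-648 - 174 - 238050 + 150075\right)} - \frac{42856}{23643}\right) \left(- \frac{1}{72451}\right) = \left(\frac{41616}{\frac{1}{4} \cdot \frac{1}{43} \left(-88797\right)} - \frac{42856}{23643}\right) \left(- \frac{1}{72451}\right) = \left(\frac{41616}{- \frac{88797}{172}} - \frac{42856}{23643}\right) \left(- \frac{1}{72451}\right) = \left(41616 \left(- \frac{172}{88797}\right) - \frac{42856}{23643}\right) \left(- \frac{1}{72451}\right) = \left(- \frac{2385984}{29599} - \frac{42856}{23643}\right) \left(- \frac{1}{72451}\right) = \left(- \frac{57680314456}{699809157}\right) \left(- \frac{1}{72451}\right) = \frac{57680314456}{50701873233807}$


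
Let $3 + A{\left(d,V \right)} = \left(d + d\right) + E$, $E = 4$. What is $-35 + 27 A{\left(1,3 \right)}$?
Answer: $46$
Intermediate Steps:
$A{\left(d,V \right)} = 1 + 2 d$ ($A{\left(d,V \right)} = -3 + \left(\left(d + d\right) + 4\right) = -3 + \left(2 d + 4\right) = -3 + \left(4 + 2 d\right) = 1 + 2 d$)
$-35 + 27 A{\left(1,3 \right)} = -35 + 27 \left(1 + 2 \cdot 1\right) = -35 + 27 \left(1 + 2\right) = -35 + 27 \cdot 3 = -35 + 81 = 46$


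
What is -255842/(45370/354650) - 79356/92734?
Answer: -420708211605596/210367079 ≈ -1.9999e+6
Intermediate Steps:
-255842/(45370/354650) - 79356/92734 = -255842/(45370*(1/354650)) - 79356*1/92734 = -255842/4537/35465 - 39678/46367 = -255842*35465/4537 - 39678/46367 = -9073436530/4537 - 39678/46367 = -420708211605596/210367079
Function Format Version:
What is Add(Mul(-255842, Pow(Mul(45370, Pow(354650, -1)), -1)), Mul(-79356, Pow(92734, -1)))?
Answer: Rational(-420708211605596, 210367079) ≈ -1.9999e+6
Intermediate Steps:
Add(Mul(-255842, Pow(Mul(45370, Pow(354650, -1)), -1)), Mul(-79356, Pow(92734, -1))) = Add(Mul(-255842, Pow(Mul(45370, Rational(1, 354650)), -1)), Mul(-79356, Rational(1, 92734))) = Add(Mul(-255842, Pow(Rational(4537, 35465), -1)), Rational(-39678, 46367)) = Add(Mul(-255842, Rational(35465, 4537)), Rational(-39678, 46367)) = Add(Rational(-9073436530, 4537), Rational(-39678, 46367)) = Rational(-420708211605596, 210367079)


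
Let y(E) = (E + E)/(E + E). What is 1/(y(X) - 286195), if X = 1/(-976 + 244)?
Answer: -1/286194 ≈ -3.4941e-6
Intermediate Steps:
X = -1/732 (X = 1/(-732) = -1/732 ≈ -0.0013661)
y(E) = 1 (y(E) = (2*E)/((2*E)) = (2*E)*(1/(2*E)) = 1)
1/(y(X) - 286195) = 1/(1 - 286195) = 1/(-286194) = -1/286194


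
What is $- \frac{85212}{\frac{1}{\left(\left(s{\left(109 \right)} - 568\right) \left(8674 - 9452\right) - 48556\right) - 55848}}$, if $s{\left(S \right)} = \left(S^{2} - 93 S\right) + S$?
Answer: $94085466408$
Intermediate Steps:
$s{\left(S \right)} = S^{2} - 92 S$
$- \frac{85212}{\frac{1}{\left(\left(s{\left(109 \right)} - 568\right) \left(8674 - 9452\right) - 48556\right) - 55848}} = - \frac{85212}{\frac{1}{\left(\left(109 \left(-92 + 109\right) - 568\right) \left(8674 - 9452\right) - 48556\right) - 55848}} = - \frac{85212}{\frac{1}{\left(\left(109 \cdot 17 - 568\right) \left(-778\right) - 48556\right) - 55848}} = - \frac{85212}{\frac{1}{\left(\left(1853 - 568\right) \left(-778\right) - 48556\right) - 55848}} = - \frac{85212}{\frac{1}{\left(1285 \left(-778\right) - 48556\right) - 55848}} = - \frac{85212}{\frac{1}{\left(-999730 - 48556\right) - 55848}} = - \frac{85212}{\frac{1}{-1048286 - 55848}} = - \frac{85212}{\frac{1}{-1104134}} = - \frac{85212}{- \frac{1}{1104134}} = \left(-85212\right) \left(-1104134\right) = 94085466408$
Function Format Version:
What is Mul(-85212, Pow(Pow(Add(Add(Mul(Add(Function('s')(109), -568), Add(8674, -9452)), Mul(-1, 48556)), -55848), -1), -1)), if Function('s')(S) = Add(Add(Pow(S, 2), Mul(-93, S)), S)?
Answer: 94085466408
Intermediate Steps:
Function('s')(S) = Add(Pow(S, 2), Mul(-92, S))
Mul(-85212, Pow(Pow(Add(Add(Mul(Add(Function('s')(109), -568), Add(8674, -9452)), Mul(-1, 48556)), -55848), -1), -1)) = Mul(-85212, Pow(Pow(Add(Add(Mul(Add(Mul(109, Add(-92, 109)), -568), Add(8674, -9452)), Mul(-1, 48556)), -55848), -1), -1)) = Mul(-85212, Pow(Pow(Add(Add(Mul(Add(Mul(109, 17), -568), -778), -48556), -55848), -1), -1)) = Mul(-85212, Pow(Pow(Add(Add(Mul(Add(1853, -568), -778), -48556), -55848), -1), -1)) = Mul(-85212, Pow(Pow(Add(Add(Mul(1285, -778), -48556), -55848), -1), -1)) = Mul(-85212, Pow(Pow(Add(Add(-999730, -48556), -55848), -1), -1)) = Mul(-85212, Pow(Pow(Add(-1048286, -55848), -1), -1)) = Mul(-85212, Pow(Pow(-1104134, -1), -1)) = Mul(-85212, Pow(Rational(-1, 1104134), -1)) = Mul(-85212, -1104134) = 94085466408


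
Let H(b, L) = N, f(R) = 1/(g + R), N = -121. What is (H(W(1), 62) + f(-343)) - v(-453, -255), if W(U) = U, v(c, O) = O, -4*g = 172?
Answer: 51723/386 ≈ 134.00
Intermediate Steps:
g = -43 (g = -¼*172 = -43)
f(R) = 1/(-43 + R)
H(b, L) = -121
(H(W(1), 62) + f(-343)) - v(-453, -255) = (-121 + 1/(-43 - 343)) - 1*(-255) = (-121 + 1/(-386)) + 255 = (-121 - 1/386) + 255 = -46707/386 + 255 = 51723/386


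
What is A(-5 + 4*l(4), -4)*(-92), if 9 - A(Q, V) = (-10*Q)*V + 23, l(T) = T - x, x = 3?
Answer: -2392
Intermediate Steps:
l(T) = -3 + T (l(T) = T - 1*3 = T - 3 = -3 + T)
A(Q, V) = -14 + 10*Q*V (A(Q, V) = 9 - ((-10*Q)*V + 23) = 9 - (-10*Q*V + 23) = 9 - (23 - 10*Q*V) = 9 + (-23 + 10*Q*V) = -14 + 10*Q*V)
A(-5 + 4*l(4), -4)*(-92) = (-14 + 10*(-5 + 4*(-3 + 4))*(-4))*(-92) = (-14 + 10*(-5 + 4*1)*(-4))*(-92) = (-14 + 10*(-5 + 4)*(-4))*(-92) = (-14 + 10*(-1)*(-4))*(-92) = (-14 + 40)*(-92) = 26*(-92) = -2392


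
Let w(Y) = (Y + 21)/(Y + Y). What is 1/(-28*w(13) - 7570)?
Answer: -13/98886 ≈ -0.00013146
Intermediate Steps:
w(Y) = (21 + Y)/(2*Y) (w(Y) = (21 + Y)/((2*Y)) = (21 + Y)*(1/(2*Y)) = (21 + Y)/(2*Y))
1/(-28*w(13) - 7570) = 1/(-14*(21 + 13)/13 - 7570) = 1/(-14*34/13 - 7570) = 1/(-28*17/13 - 7570) = 1/(-476/13 - 7570) = 1/(-98886/13) = -13/98886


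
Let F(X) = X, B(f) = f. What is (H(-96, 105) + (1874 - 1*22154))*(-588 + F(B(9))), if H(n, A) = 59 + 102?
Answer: 11648901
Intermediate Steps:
H(n, A) = 161
(H(-96, 105) + (1874 - 1*22154))*(-588 + F(B(9))) = (161 + (1874 - 1*22154))*(-588 + 9) = (161 + (1874 - 22154))*(-579) = (161 - 20280)*(-579) = -20119*(-579) = 11648901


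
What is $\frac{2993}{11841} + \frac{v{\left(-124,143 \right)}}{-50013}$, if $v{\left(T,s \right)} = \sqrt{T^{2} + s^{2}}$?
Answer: $\frac{2993}{11841} - \frac{5 \sqrt{1433}}{50013} \approx 0.24898$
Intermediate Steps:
$\frac{2993}{11841} + \frac{v{\left(-124,143 \right)}}{-50013} = \frac{2993}{11841} + \frac{\sqrt{\left(-124\right)^{2} + 143^{2}}}{-50013} = 2993 \cdot \frac{1}{11841} + \sqrt{15376 + 20449} \left(- \frac{1}{50013}\right) = \frac{2993}{11841} + \sqrt{35825} \left(- \frac{1}{50013}\right) = \frac{2993}{11841} + 5 \sqrt{1433} \left(- \frac{1}{50013}\right) = \frac{2993}{11841} - \frac{5 \sqrt{1433}}{50013}$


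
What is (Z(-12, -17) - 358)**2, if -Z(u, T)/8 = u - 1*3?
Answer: 56644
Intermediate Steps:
Z(u, T) = 24 - 8*u (Z(u, T) = -8*(u - 1*3) = -8*(u - 3) = -8*(-3 + u) = 24 - 8*u)
(Z(-12, -17) - 358)**2 = ((24 - 8*(-12)) - 358)**2 = ((24 + 96) - 358)**2 = (120 - 358)**2 = (-238)**2 = 56644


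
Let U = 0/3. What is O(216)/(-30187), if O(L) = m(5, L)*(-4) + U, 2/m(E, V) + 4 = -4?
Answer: -1/30187 ≈ -3.3127e-5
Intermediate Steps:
m(E, V) = -¼ (m(E, V) = 2/(-4 - 4) = 2/(-8) = 2*(-⅛) = -¼)
U = 0 (U = 0*(⅓) = 0)
O(L) = 1 (O(L) = -¼*(-4) + 0 = 1 + 0 = 1)
O(216)/(-30187) = 1/(-30187) = 1*(-1/30187) = -1/30187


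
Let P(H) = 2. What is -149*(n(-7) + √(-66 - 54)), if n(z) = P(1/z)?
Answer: -298 - 298*I*√30 ≈ -298.0 - 1632.2*I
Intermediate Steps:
n(z) = 2
-149*(n(-7) + √(-66 - 54)) = -149*(2 + √(-66 - 54)) = -149*(2 + √(-120)) = -149*(2 + 2*I*√30) = -298 - 298*I*√30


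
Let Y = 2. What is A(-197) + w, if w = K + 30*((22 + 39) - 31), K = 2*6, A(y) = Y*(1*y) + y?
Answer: 321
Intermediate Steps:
A(y) = 3*y (A(y) = 2*(1*y) + y = 2*y + y = 3*y)
K = 12
w = 912 (w = 12 + 30*((22 + 39) - 31) = 12 + 30*(61 - 31) = 12 + 30*30 = 12 + 900 = 912)
A(-197) + w = 3*(-197) + 912 = -591 + 912 = 321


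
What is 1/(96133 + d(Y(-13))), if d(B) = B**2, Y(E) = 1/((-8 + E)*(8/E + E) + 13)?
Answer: 15100996/1451704048637 ≈ 1.0402e-5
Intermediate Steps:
Y(E) = 1/(13 + (-8 + E)*(E + 8/E)) (Y(E) = 1/((-8 + E)*(E + 8/E) + 13) = 1/(13 + (-8 + E)*(E + 8/E)))
1/(96133 + d(Y(-13))) = 1/(96133 + (-13/(-64 + (-13)**3 - 8*(-13)**2 + 21*(-13)))**2) = 1/(96133 + (-13/(-64 - 2197 - 8*169 - 273))**2) = 1/(96133 + (-13/(-64 - 2197 - 1352 - 273))**2) = 1/(96133 + (-13/(-3886))**2) = 1/(96133 + (-13*(-1/3886))**2) = 1/(96133 + (13/3886)**2) = 1/(96133 + 169/15100996) = 1/(1451704048637/15100996) = 15100996/1451704048637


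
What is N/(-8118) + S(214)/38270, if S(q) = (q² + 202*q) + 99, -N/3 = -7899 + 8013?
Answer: 40921603/17259770 ≈ 2.3709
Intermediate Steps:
N = -342 (N = -3*(-7899 + 8013) = -3*114 = -342)
S(q) = 99 + q² + 202*q
N/(-8118) + S(214)/38270 = -342/(-8118) + (99 + 214² + 202*214)/38270 = -342*(-1/8118) + (99 + 45796 + 43228)*(1/38270) = 19/451 + 89123*(1/38270) = 19/451 + 89123/38270 = 40921603/17259770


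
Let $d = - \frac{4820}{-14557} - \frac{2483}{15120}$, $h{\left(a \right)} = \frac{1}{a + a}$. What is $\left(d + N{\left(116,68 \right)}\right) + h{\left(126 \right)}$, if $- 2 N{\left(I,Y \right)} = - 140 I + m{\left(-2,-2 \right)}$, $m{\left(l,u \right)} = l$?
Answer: $\frac{1787484649429}{220101840} \approx 8121.2$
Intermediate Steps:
$h{\left(a \right)} = \frac{1}{2 a}$
$d = \frac{36733369}{220101840}$ ($d = \left(-4820\right) \left(- \frac{1}{14557}\right) - \frac{2483}{15120} = \frac{4820}{14557} - \frac{2483}{15120} = \frac{36733369}{220101840} \approx 0.16689$)
$N{\left(I,Y \right)} = 1 + 70 I$ ($N{\left(I,Y \right)} = - \frac{- 140 I - 2}{2} = - \frac{-2 - 140 I}{2} = 1 + 70 I$)
$\left(d + N{\left(116,68 \right)}\right) + h{\left(126 \right)} = \left(\frac{36733369}{220101840} + \left(1 + 70 \cdot 116\right)\right) + \frac{1}{2 \cdot 126} = \left(\frac{36733369}{220101840} + \left(1 + 8120\right)\right) + \frac{1}{2} \cdot \frac{1}{126} = \left(\frac{36733369}{220101840} + 8121\right) + \frac{1}{252} = \frac{1787483776009}{220101840} + \frac{1}{252} = \frac{1787484649429}{220101840}$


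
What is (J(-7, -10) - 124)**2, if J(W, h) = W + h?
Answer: 19881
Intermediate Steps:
(J(-7, -10) - 124)**2 = ((-7 - 10) - 124)**2 = (-17 - 124)**2 = (-141)**2 = 19881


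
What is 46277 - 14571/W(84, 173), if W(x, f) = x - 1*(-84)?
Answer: 2586655/56 ≈ 46190.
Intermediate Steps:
W(x, f) = 84 + x (W(x, f) = x + 84 = 84 + x)
46277 - 14571/W(84, 173) = 46277 - 14571/(84 + 84) = 46277 - 14571/168 = 46277 - 1*4857/56 = 46277 - 4857/56 = 2586655/56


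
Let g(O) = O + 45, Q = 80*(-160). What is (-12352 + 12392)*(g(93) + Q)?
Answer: -506480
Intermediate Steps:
Q = -12800
g(O) = 45 + O
(-12352 + 12392)*(g(93) + Q) = (-12352 + 12392)*((45 + 93) - 12800) = 40*(138 - 12800) = 40*(-12662) = -506480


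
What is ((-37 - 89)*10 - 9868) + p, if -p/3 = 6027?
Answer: -29209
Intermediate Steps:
p = -18081 (p = -3*6027 = -18081)
((-37 - 89)*10 - 9868) + p = ((-37 - 89)*10 - 9868) - 18081 = (-126*10 - 9868) - 18081 = (-1260 - 9868) - 18081 = -11128 - 18081 = -29209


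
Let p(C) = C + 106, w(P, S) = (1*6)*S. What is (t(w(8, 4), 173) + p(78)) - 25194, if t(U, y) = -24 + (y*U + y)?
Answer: -20709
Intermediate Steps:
w(P, S) = 6*S
t(U, y) = -24 + y + U*y (t(U, y) = -24 + (U*y + y) = -24 + (y + U*y) = -24 + y + U*y)
p(C) = 106 + C
(t(w(8, 4), 173) + p(78)) - 25194 = ((-24 + 173 + (6*4)*173) + (106 + 78)) - 25194 = ((-24 + 173 + 24*173) + 184) - 25194 = ((-24 + 173 + 4152) + 184) - 25194 = (4301 + 184) - 25194 = 4485 - 25194 = -20709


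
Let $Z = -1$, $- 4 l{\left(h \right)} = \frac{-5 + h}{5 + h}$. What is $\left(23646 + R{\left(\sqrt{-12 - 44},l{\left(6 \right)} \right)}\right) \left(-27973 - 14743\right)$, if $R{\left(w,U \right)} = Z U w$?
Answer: $-1010062536 - \frac{21358 i \sqrt{14}}{11} \approx -1.0101 \cdot 10^{9} - 7264.9 i$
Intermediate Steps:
$l{\left(h \right)} = - \frac{-5 + h}{4 \left(5 + h\right)}$ ($l{\left(h \right)} = - \frac{\left(-5 + h\right) \frac{1}{5 + h}}{4} = - \frac{\frac{1}{5 + h} \left(-5 + h\right)}{4} = - \frac{-5 + h}{4 \left(5 + h\right)}$)
$R{\left(w,U \right)} = - U w$
$\left(23646 + R{\left(\sqrt{-12 - 44},l{\left(6 \right)} \right)}\right) \left(-27973 - 14743\right) = \left(23646 - \frac{5 - 6}{4 \left(5 + 6\right)} \sqrt{-12 - 44}\right) \left(-27973 - 14743\right) = \left(23646 - \frac{5 - 6}{4 \cdot 11} \sqrt{-56}\right) \left(-42716\right) = \left(23646 - \frac{1}{4} \cdot \frac{1}{11} \left(-1\right) 2 i \sqrt{14}\right) \left(-42716\right) = \left(23646 - - \frac{2 i \sqrt{14}}{44}\right) \left(-42716\right) = \left(23646 + \frac{i \sqrt{14}}{22}\right) \left(-42716\right) = -1010062536 - \frac{21358 i \sqrt{14}}{11}$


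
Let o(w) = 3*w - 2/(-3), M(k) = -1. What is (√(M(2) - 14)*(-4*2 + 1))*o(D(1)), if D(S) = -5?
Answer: 301*I*√15/3 ≈ 388.59*I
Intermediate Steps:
o(w) = ⅔ + 3*w (o(w) = 3*w - 2*(-⅓) = 3*w + ⅔ = ⅔ + 3*w)
(√(M(2) - 14)*(-4*2 + 1))*o(D(1)) = (√(-1 - 14)*(-4*2 + 1))*(⅔ + 3*(-5)) = (√(-15)*(-8 + 1))*(⅔ - 15) = ((I*√15)*(-7))*(-43/3) = -7*I*√15*(-43/3) = 301*I*√15/3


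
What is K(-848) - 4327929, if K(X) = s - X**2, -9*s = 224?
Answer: -45423521/9 ≈ -5.0471e+6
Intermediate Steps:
s = -224/9 (s = -1/9*224 = -224/9 ≈ -24.889)
K(X) = -224/9 - X**2
K(-848) - 4327929 = (-224/9 - 1*(-848)**2) - 4327929 = (-224/9 - 1*719104) - 4327929 = (-224/9 - 719104) - 4327929 = -6472160/9 - 4327929 = -45423521/9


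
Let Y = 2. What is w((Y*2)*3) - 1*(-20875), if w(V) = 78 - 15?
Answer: 20938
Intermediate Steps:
w(V) = 63
w((Y*2)*3) - 1*(-20875) = 63 - 1*(-20875) = 63 + 20875 = 20938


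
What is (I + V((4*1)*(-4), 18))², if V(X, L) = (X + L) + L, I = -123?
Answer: 10609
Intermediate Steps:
V(X, L) = X + 2*L (V(X, L) = (L + X) + L = X + 2*L)
(I + V((4*1)*(-4), 18))² = (-123 + ((4*1)*(-4) + 2*18))² = (-123 + (4*(-4) + 36))² = (-123 + (-16 + 36))² = (-123 + 20)² = (-103)² = 10609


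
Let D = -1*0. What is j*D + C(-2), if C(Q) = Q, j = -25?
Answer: -2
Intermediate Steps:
D = 0
j*D + C(-2) = -25*0 - 2 = 0 - 2 = -2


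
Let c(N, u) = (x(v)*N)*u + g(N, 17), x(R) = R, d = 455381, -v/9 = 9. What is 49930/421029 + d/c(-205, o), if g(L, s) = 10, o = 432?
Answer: 549894971149/3020196797730 ≈ 0.18207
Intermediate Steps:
v = -81 (v = -9*9 = -81)
c(N, u) = 10 - 81*N*u (c(N, u) = (-81*N)*u + 10 = -81*N*u + 10 = 10 - 81*N*u)
49930/421029 + d/c(-205, o) = 49930/421029 + 455381/(10 - 81*(-205)*432) = 49930*(1/421029) + 455381/(10 + 7173360) = 49930/421029 + 455381/7173370 = 549894971149/3020196797730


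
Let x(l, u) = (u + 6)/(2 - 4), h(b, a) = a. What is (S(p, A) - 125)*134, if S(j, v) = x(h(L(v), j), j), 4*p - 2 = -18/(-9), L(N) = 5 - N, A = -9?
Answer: -17219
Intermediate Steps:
x(l, u) = -3 - u/2 (x(l, u) = (6 + u)/(-2) = (6 + u)*(-½) = -3 - u/2)
p = 1 (p = ½ + (-18/(-9))/4 = ½ + (-18*(-⅑))/4 = ½ + (¼)*2 = ½ + ½ = 1)
S(j, v) = -3 - j/2
(S(p, A) - 125)*134 = ((-3 - ½*1) - 125)*134 = ((-3 - ½) - 125)*134 = (-7/2 - 125)*134 = -257/2*134 = -17219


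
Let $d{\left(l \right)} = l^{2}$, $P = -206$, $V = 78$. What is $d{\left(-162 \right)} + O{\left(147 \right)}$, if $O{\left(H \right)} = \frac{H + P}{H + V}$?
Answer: $\frac{5904841}{225} \approx 26244.0$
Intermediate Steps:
$O{\left(H \right)} = \frac{-206 + H}{78 + H}$ ($O{\left(H \right)} = \frac{H - 206}{H + 78} = \frac{-206 + H}{78 + H}$)
$d{\left(-162 \right)} + O{\left(147 \right)} = \left(-162\right)^{2} + \frac{-206 + 147}{78 + 147} = 26244 + \frac{1}{225} \left(-59\right) = 26244 - \frac{59}{225} = \frac{5904841}{225}$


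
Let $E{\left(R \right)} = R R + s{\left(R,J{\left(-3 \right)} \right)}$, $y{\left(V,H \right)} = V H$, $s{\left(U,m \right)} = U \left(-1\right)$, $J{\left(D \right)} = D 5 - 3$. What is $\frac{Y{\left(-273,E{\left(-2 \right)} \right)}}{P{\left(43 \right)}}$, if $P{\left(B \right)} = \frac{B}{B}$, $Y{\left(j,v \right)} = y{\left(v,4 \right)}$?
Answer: $24$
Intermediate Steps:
$J{\left(D \right)} = -3 + 5 D$ ($J{\left(D \right)} = 5 D - 3 = -3 + 5 D$)
$s{\left(U,m \right)} = - U$
$y{\left(V,H \right)} = H V$
$E{\left(R \right)} = R^{2} - R$ ($E{\left(R \right)} = R R - R = R^{2} - R$)
$Y{\left(j,v \right)} = 4 v$
$P{\left(B \right)} = 1$
$\frac{Y{\left(-273,E{\left(-2 \right)} \right)}}{P{\left(43 \right)}} = \frac{4 \left(- 2 \left(-1 - 2\right)\right)}{1} = 4 \left(\left(-2\right) \left(-3\right)\right) 1 = 4 \cdot 6 \cdot 1 = 24 \cdot 1 = 24$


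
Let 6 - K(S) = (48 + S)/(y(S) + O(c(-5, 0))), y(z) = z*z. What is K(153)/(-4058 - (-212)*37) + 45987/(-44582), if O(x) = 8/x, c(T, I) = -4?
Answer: -339088768501/329233990747 ≈ -1.0299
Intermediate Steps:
y(z) = z**2
K(S) = 6 - (48 + S)/(-2 + S**2) (K(S) = 6 - (48 + S)/(S**2 + 8/(-4)) = 6 - (48 + S)/(S**2 + 8*(-1/4)) = 6 - (48 + S)/(S**2 - 2) = 6 - (48 + S)/(-2 + S**2))
K(153)/(-4058 - (-212)*37) + 45987/(-44582) = ((-60 - 1*153 + 6*153**2)/(-2 + 153**2))/(-4058 - (-212)*37) + 45987/(-44582) = ((-60 - 153 + 6*23409)/(-2 + 23409))/(-4058 - 1*(-7844)) + 45987*(-1/44582) = ((-60 - 153 + 140454)/23407)/(-4058 + 7844) - 45987/44582 = ((1/23407)*140241)/3786 - 45987/44582 = (140241/23407)*(1/3786) - 45987/44582 = 46747/29539634 - 45987/44582 = -339088768501/329233990747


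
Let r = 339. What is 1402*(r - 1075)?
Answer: -1031872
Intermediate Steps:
1402*(r - 1075) = 1402*(339 - 1075) = 1402*(-736) = -1031872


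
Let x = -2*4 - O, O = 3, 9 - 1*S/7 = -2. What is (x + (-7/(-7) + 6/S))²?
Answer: 583696/5929 ≈ 98.448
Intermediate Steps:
S = 77 (S = 63 - 7*(-2) = 63 + 14 = 77)
x = -11 (x = -2*4 - 1*3 = -8 - 3 = -11)
(x + (-7/(-7) + 6/S))² = (-11 + (-7/(-7) + 6/77))² = (-11 + (-7*(-⅐) + 6*(1/77)))² = (-11 + (1 + 6/77))² = (-11 + 83/77)² = (-764/77)² = 583696/5929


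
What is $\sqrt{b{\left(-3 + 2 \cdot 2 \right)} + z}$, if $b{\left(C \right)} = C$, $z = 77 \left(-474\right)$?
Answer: $i \sqrt{36497} \approx 191.04 i$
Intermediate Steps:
$z = -36498$
$\sqrt{b{\left(-3 + 2 \cdot 2 \right)} + z} = \sqrt{\left(-3 + 2 \cdot 2\right) - 36498} = \sqrt{\left(-3 + 4\right) - 36498} = \sqrt{1 - 36498} = \sqrt{-36497} = i \sqrt{36497}$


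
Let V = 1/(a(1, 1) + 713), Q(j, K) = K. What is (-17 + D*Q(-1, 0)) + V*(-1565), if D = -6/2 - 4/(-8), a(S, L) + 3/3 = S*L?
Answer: -13686/713 ≈ -19.195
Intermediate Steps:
a(S, L) = -1 + L*S (a(S, L) = -1 + S*L = -1 + L*S)
D = -5/2 (D = -6*½ - 4*(-⅛) = -3 + ½ = -5/2 ≈ -2.5000)
V = 1/713 (V = 1/((-1 + 1*1) + 713) = 1/((-1 + 1) + 713) = 1/(0 + 713) = 1/713 ≈ 0.0014025)
(-17 + D*Q(-1, 0)) + V*(-1565) = (-17 - 5/2*0) + (1/713)*(-1565) = (-17 + 0) - 1565/713 = -17 - 1565/713 = -13686/713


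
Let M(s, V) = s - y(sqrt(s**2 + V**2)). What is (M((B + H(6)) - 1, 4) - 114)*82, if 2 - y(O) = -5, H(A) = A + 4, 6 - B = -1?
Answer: -8610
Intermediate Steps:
B = 7 (B = 6 - 1*(-1) = 6 + 1 = 7)
H(A) = 4 + A
y(O) = 7 (y(O) = 2 - 1*(-5) = 2 + 5 = 7)
M(s, V) = -7 + s (M(s, V) = s - 1*7 = s - 7 = -7 + s)
(M((B + H(6)) - 1, 4) - 114)*82 = ((-7 + ((7 + (4 + 6)) - 1)) - 114)*82 = ((-7 + ((7 + 10) - 1)) - 114)*82 = ((-7 + (17 - 1)) - 114)*82 = ((-7 + 16) - 114)*82 = (9 - 114)*82 = -105*82 = -8610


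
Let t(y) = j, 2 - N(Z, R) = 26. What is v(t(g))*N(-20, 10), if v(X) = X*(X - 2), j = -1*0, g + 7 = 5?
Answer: 0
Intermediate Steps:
g = -2 (g = -7 + 5 = -2)
j = 0
N(Z, R) = -24 (N(Z, R) = 2 - 1*26 = 2 - 26 = -24)
t(y) = 0
v(X) = X*(-2 + X)
v(t(g))*N(-20, 10) = (0*(-2 + 0))*(-24) = (0*(-2))*(-24) = 0*(-24) = 0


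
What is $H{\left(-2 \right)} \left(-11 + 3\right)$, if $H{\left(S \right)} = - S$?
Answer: $-16$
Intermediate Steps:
$H{\left(-2 \right)} \left(-11 + 3\right) = \left(-1\right) \left(-2\right) \left(-11 + 3\right) = 2 \left(-8\right) = -16$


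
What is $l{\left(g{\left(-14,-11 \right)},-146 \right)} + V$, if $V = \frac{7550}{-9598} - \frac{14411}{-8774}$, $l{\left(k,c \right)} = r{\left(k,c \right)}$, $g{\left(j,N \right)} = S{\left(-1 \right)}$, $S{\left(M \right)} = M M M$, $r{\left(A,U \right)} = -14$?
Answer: $- \frac{553453425}{42106426} \approx -13.144$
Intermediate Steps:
$S{\left(M \right)} = M^{3}$ ($S{\left(M \right)} = M M^{2} = M^{3}$)
$g{\left(j,N \right)} = -1$ ($g{\left(j,N \right)} = \left(-1\right)^{3} = -1$)
$l{\left(k,c \right)} = -14$
$V = \frac{36036539}{42106426}$ ($V = 7550 \left(- \frac{1}{9598}\right) - - \frac{14411}{8774} = - \frac{3775}{4799} + \frac{14411}{8774} = \frac{36036539}{42106426} \approx 0.85584$)
$l{\left(g{\left(-14,-11 \right)},-146 \right)} + V = -14 + \frac{36036539}{42106426} = - \frac{553453425}{42106426}$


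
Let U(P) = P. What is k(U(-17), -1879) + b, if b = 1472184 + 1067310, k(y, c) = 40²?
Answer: 2541094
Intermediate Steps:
k(y, c) = 1600
b = 2539494
k(U(-17), -1879) + b = 1600 + 2539494 = 2541094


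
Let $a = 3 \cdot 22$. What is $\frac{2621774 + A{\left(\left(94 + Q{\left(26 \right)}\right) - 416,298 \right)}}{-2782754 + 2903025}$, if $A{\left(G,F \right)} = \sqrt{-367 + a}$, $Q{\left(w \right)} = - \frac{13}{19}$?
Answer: $\frac{2621774}{120271} + \frac{i \sqrt{301}}{120271} \approx 21.799 + 0.00014425 i$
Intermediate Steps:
$a = 66$
$Q{\left(w \right)} = - \frac{13}{19}$ ($Q{\left(w \right)} = \left(-13\right) \frac{1}{19} = - \frac{13}{19}$)
$A{\left(G,F \right)} = i \sqrt{301}$ ($A{\left(G,F \right)} = \sqrt{-367 + 66} = \sqrt{-301} = i \sqrt{301}$)
$\frac{2621774 + A{\left(\left(94 + Q{\left(26 \right)}\right) - 416,298 \right)}}{-2782754 + 2903025} = \frac{2621774 + i \sqrt{301}}{-2782754 + 2903025} = \frac{2621774 + i \sqrt{301}}{120271} = \left(2621774 + i \sqrt{301}\right) \frac{1}{120271} = \frac{2621774}{120271} + \frac{i \sqrt{301}}{120271}$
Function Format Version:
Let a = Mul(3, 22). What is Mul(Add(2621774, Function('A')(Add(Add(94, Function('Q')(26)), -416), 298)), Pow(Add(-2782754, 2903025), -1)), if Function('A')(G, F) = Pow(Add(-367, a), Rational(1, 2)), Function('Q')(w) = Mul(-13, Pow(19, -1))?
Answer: Add(Rational(2621774, 120271), Mul(Rational(1, 120271), I, Pow(301, Rational(1, 2)))) ≈ Add(21.799, Mul(0.00014425, I))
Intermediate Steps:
a = 66
Function('Q')(w) = Rational(-13, 19) (Function('Q')(w) = Mul(-13, Rational(1, 19)) = Rational(-13, 19))
Function('A')(G, F) = Mul(I, Pow(301, Rational(1, 2))) (Function('A')(G, F) = Pow(Add(-367, 66), Rational(1, 2)) = Pow(-301, Rational(1, 2)) = Mul(I, Pow(301, Rational(1, 2))))
Mul(Add(2621774, Function('A')(Add(Add(94, Function('Q')(26)), -416), 298)), Pow(Add(-2782754, 2903025), -1)) = Mul(Add(2621774, Mul(I, Pow(301, Rational(1, 2)))), Pow(Add(-2782754, 2903025), -1)) = Mul(Add(2621774, Mul(I, Pow(301, Rational(1, 2)))), Pow(120271, -1)) = Mul(Add(2621774, Mul(I, Pow(301, Rational(1, 2)))), Rational(1, 120271)) = Add(Rational(2621774, 120271), Mul(Rational(1, 120271), I, Pow(301, Rational(1, 2))))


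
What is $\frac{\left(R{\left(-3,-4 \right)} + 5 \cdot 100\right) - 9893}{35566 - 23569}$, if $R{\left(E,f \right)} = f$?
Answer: $- \frac{9397}{11997} \approx -0.78328$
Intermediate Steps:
$\frac{\left(R{\left(-3,-4 \right)} + 5 \cdot 100\right) - 9893}{35566 - 23569} = \frac{\left(-4 + 5 \cdot 100\right) - 9893}{35566 - 23569} = \frac{\left(-4 + 500\right) - 9893}{11997} = \left(496 - 9893\right) \frac{1}{11997} = \left(-9397\right) \frac{1}{11997} = - \frac{9397}{11997}$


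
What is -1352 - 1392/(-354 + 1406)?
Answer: -355924/263 ≈ -1353.3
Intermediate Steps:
-1352 - 1392/(-354 + 1406) = -1352 - 1392/1052 = -1352 + (1/1052)*(-1392) = -1352 - 348/263 = -355924/263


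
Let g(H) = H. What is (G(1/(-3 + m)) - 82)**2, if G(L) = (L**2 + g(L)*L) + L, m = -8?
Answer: 98624761/14641 ≈ 6736.2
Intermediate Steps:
G(L) = L + 2*L**2 (G(L) = (L**2 + L*L) + L = (L**2 + L**2) + L = 2*L**2 + L = L + 2*L**2)
(G(1/(-3 + m)) - 82)**2 = ((1 + 2/(-3 - 8))/(-3 - 8) - 82)**2 = ((1 + 2/(-11))/(-11) - 82)**2 = (-(1 + 2*(-1/11))/11 - 82)**2 = (-(1 - 2/11)/11 - 82)**2 = (-1/11*9/11 - 82)**2 = (-9/121 - 82)**2 = (-9931/121)**2 = 98624761/14641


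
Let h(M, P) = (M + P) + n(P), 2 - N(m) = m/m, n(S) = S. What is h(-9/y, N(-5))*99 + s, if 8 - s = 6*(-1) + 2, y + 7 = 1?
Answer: 717/2 ≈ 358.50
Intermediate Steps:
y = -6 (y = -7 + 1 = -6)
N(m) = 1 (N(m) = 2 - m/m = 2 - 1*1 = 2 - 1 = 1)
s = 12 (s = 8 - (6*(-1) + 2) = 8 - (-6 + 2) = 8 - 1*(-4) = 8 + 4 = 12)
h(M, P) = M + 2*P (h(M, P) = (M + P) + P = M + 2*P)
h(-9/y, N(-5))*99 + s = (-9/(-6) + 2*1)*99 + 12 = (-9*(-⅙) + 2)*99 + 12 = (3/2 + 2)*99 + 12 = (7/2)*99 + 12 = 693/2 + 12 = 717/2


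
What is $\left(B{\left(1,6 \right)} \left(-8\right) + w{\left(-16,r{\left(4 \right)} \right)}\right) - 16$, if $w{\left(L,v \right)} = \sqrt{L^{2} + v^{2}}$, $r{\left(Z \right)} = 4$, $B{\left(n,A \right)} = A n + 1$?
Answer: $-72 + 4 \sqrt{17} \approx -55.508$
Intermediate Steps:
$B{\left(n,A \right)} = 1 + A n$
$\left(B{\left(1,6 \right)} \left(-8\right) + w{\left(-16,r{\left(4 \right)} \right)}\right) - 16 = \left(\left(1 + 6 \cdot 1\right) \left(-8\right) + \sqrt{\left(-16\right)^{2} + 4^{2}}\right) - 16 = \left(\left(1 + 6\right) \left(-8\right) + \sqrt{256 + 16}\right) - 16 = \left(7 \left(-8\right) + \sqrt{272}\right) - 16 = \left(-56 + 4 \sqrt{17}\right) - 16 = -72 + 4 \sqrt{17}$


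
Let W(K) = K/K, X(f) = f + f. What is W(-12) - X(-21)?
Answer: 43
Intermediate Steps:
X(f) = 2*f
W(K) = 1
W(-12) - X(-21) = 1 - 2*(-21) = 1 - 1*(-42) = 1 + 42 = 43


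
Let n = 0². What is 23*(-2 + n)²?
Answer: 92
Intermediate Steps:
n = 0
23*(-2 + n)² = 23*(-2 + 0)² = 23*(-2)² = 23*4 = 92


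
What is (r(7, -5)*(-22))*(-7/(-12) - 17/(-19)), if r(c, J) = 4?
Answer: -7414/57 ≈ -130.07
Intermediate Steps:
(r(7, -5)*(-22))*(-7/(-12) - 17/(-19)) = (4*(-22))*(-7/(-12) - 17/(-19)) = -88*(-7*(-1/12) - 17*(-1/19)) = -88*(7/12 + 17/19) = -88*337/228 = -7414/57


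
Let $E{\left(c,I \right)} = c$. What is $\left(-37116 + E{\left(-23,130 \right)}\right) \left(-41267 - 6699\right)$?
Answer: $1781409274$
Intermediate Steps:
$\left(-37116 + E{\left(-23,130 \right)}\right) \left(-41267 - 6699\right) = \left(-37116 - 23\right) \left(-41267 - 6699\right) = \left(-37139\right) \left(-47966\right) = 1781409274$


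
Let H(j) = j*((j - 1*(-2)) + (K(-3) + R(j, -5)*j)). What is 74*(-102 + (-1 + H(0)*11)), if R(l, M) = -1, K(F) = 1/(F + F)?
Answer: -7622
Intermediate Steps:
K(F) = 1/(2*F)
H(j) = 11*j/6 (H(j) = j*((j - 1*(-2)) + ((1/2)/(-3) - j)) = j*((j + 2) + ((1/2)*(-1/3) - j)) = j*((2 + j) + (-1/6 - j)) = j*(11/6) = 11*j/6)
74*(-102 + (-1 + H(0)*11)) = 74*(-102 + (-1 + ((11/6)*0)*11)) = 74*(-102 + (-1 + 0*11)) = 74*(-102 + (-1 + 0)) = 74*(-102 - 1) = 74*(-103) = -7622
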